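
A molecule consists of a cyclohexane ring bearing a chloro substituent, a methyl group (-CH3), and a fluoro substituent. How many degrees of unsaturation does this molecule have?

1

Atom tally by fragment:
  cyclohexane ring core → C:6 H:12
  (− 3 ring H displaced by substituents)
  + Cl → Cl:1
  + CH3 → C:1 H:3
  + F → F:1
Element totals:
  C: 7
  H: 12
  Cl: 1
  F: 1
Molecular formula: C7H12ClF.
DoU = (2C + 2 + N − H − X) / 2 = (2·7 + 2 + 0 − 12 − 2) / 2 = 1.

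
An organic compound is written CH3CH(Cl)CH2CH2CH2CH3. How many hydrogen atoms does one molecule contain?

13

Atom tally by fragment:
  CH3 → C:1 H:3
  CH(Cl) → C:1 H:1 Cl:1
  CH2 → C:1 H:2
  CH2 → C:1 H:2
  CH2 → C:1 H:2
  CH3 → C:1 H:3
Element totals:
  C: 6
  H: 13
  Cl: 1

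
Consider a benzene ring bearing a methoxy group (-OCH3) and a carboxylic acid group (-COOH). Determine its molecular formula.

Atom tally by fragment:
  benzene ring core → C:6 H:6
  (− 2 ring H displaced by substituents)
  + OCH3 → C:1 H:3 O:1
  + COOH → C:1 H:1 O:2
Element totals:
  C: 8
  H: 8
  O: 3

C8H8O3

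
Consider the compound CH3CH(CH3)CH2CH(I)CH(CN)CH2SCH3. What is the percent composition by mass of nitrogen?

Atom tally by fragment:
  CH3 → C:1 H:3
  CH(CH3) → C:2 H:4
  CH2 → C:1 H:2
  CH(I) → C:1 H:1 I:1
  CH(CN) → C:2 H:1 N:1
  CH2SCH3 → C:2 H:5 S:1
Element totals:
  C: 9
  H: 16
  I: 1
  N: 1
  S: 1
Molecular formula: C9H16INS.
Molar mass = 297.198 g/mol.
Mass from N: 1 × 14.007 = 14.007 g/mol.
%N = 14.007 / 297.198 × 100 = 4.71%.

4.71%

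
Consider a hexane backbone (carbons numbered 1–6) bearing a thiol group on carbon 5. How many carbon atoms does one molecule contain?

6

Atom tally by fragment:
  CH3 → C:1 H:3
  CH2 → C:1 H:2
  CH2 → C:1 H:2
  CH2 → C:1 H:2
  CH(SH) → C:1 H:2 S:1
  CH3 → C:1 H:3
Element totals:
  C: 6
  H: 14
  S: 1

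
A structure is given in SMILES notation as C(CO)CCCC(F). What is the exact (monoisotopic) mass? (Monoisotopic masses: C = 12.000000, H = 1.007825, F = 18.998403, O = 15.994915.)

120.0950

Atom tally by fragment:
  HOCH2CH2 → C:2 H:5 O:1
  CH2 → C:1 H:2
  CH2 → C:1 H:2
  CH2 → C:1 H:2
  CH2F → C:1 H:2 F:1
Element totals:
  C: 6
  H: 13
  F: 1
  O: 1
Molecular formula: C6H13FO.
  M = 6(12.0) + 13(1.007825) + 18.998403 + 15.994915
    = 72.000000 + 13.101725 + 18.998403 + 15.994915 = 120.095043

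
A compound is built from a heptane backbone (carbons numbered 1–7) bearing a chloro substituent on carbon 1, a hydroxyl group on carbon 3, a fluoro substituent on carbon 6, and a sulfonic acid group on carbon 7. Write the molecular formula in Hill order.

C7H14ClFO4S

Atom tally by fragment:
  ClCH2 → C:1 H:2 Cl:1
  CH2 → C:1 H:2
  CH(OH) → C:1 H:2 O:1
  CH2 → C:1 H:2
  CH2 → C:1 H:2
  CH(F) → C:1 H:1 F:1
  CH2SO3H → C:1 H:3 S:1 O:3
Element totals:
  C: 7
  H: 14
  Cl: 1
  F: 1
  O: 4
  S: 1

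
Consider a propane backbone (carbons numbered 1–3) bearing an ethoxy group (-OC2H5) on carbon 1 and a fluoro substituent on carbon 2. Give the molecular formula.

C5H11FO

Atom tally by fragment:
  C2H5OCH2 → C:3 H:7 O:1
  CH(F) → C:1 H:1 F:1
  CH3 → C:1 H:3
Element totals:
  C: 5
  H: 11
  F: 1
  O: 1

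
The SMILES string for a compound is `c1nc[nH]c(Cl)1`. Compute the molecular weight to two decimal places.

Atom tally by fragment:
  imidazole ring core → C:3 H:4 N:2
  (− 1 ring H displaced by substituents)
  + Cl → Cl:1
Element totals:
  C: 3
  H: 3
  Cl: 1
  N: 2
Molecular formula: C3H3ClN2.
  M = 3(12.011) + 3(1.008) + 35.45 + 2(14.007)
    = 36.033 + 3.024 + 35.450 + 28.014 = 102.521

102.52 g/mol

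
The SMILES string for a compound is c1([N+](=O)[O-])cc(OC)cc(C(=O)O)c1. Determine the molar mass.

Atom tally by fragment:
  benzene ring core → C:6 H:6
  (− 3 ring H displaced by substituents)
  + NO2 → N:1 O:2
  + OCH3 → C:1 H:3 O:1
  + COOH → C:1 H:1 O:2
Element totals:
  C: 8
  H: 7
  N: 1
  O: 5
Molecular formula: C8H7NO5.
  M = 8(12.011) + 7(1.008) + 14.007 + 5(15.999)
    = 96.088 + 7.056 + 14.007 + 79.995 = 197.146

197.15 g/mol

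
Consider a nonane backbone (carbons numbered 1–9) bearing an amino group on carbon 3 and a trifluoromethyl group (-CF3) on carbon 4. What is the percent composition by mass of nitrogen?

6.63%

Atom tally by fragment:
  CH3 → C:1 H:3
  CH2 → C:1 H:2
  CH(NH2) → C:1 H:3 N:1
  CH(CF3) → C:2 H:1 F:3
  CH2 → C:1 H:2
  CH2 → C:1 H:2
  CH2 → C:1 H:2
  CH2 → C:1 H:2
  CH3 → C:1 H:3
Element totals:
  C: 10
  H: 20
  F: 3
  N: 1
Molecular formula: C10H20F3N.
Molar mass = 211.271 g/mol.
Mass from N: 1 × 14.007 = 14.007 g/mol.
%N = 14.007 / 211.271 × 100 = 6.63%.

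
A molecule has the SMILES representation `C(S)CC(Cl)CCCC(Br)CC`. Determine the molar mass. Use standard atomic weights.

Atom tally by fragment:
  HSCH2 → C:1 H:3 S:1
  CH2 → C:1 H:2
  CH(Cl) → C:1 H:1 Cl:1
  CH2 → C:1 H:2
  CH2 → C:1 H:2
  CH2 → C:1 H:2
  CH(Br) → C:1 H:1 Br:1
  CH2 → C:1 H:2
  CH3 → C:1 H:3
Element totals:
  C: 9
  H: 18
  Br: 1
  Cl: 1
  S: 1
Molecular formula: C9H18BrClS.
  M = 9(12.011) + 18(1.008) + 79.904 + 35.45 + 32.06
    = 108.099 + 18.144 + 79.904 + 35.450 + 32.060 = 273.657

273.66 g/mol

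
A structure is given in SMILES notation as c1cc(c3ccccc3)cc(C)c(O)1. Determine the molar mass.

Atom tally by fragment:
  benzene ring core → C:6 H:6
  (− 3 ring H displaced by substituents)
  + C6H5 → C:6 H:5
  + CH3 → C:1 H:3
  + OH → O:1 H:1
Element totals:
  C: 13
  H: 12
  O: 1
Molecular formula: C13H12O.
  M = 13(12.011) + 12(1.008) + 15.999
    = 156.143 + 12.096 + 15.999 = 184.238

184.24 g/mol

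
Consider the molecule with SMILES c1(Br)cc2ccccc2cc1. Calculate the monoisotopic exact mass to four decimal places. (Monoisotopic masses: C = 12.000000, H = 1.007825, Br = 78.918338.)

Atom tally by fragment:
  naphthalene ring system core → C:10 H:8
  (− 1 ring H displaced by substituents)
  + Br → Br:1
Element totals:
  C: 10
  H: 7
  Br: 1
Molecular formula: C10H7Br.
  M = 10(12.0) + 7(1.007825) + 78.918338
    = 120.000000 + 7.054775 + 78.918338 = 205.973113

205.9731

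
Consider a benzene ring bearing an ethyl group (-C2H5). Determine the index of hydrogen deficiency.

4

Atom tally by fragment:
  benzene ring core → C:6 H:6
  (− 1 ring H displaced by substituents)
  + C2H5 → C:2 H:5
Element totals:
  C: 8
  H: 10
Molecular formula: C8H10.
DoU = (2C + 2 + N − H − X) / 2 = (2·8 + 2 + 0 − 10 − 0) / 2 = 4.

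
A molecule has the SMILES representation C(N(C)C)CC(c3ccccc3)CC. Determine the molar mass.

191.32 g/mol

Atom tally by fragment:
  (CH3)2NCH2 → C:3 H:8 N:1
  CH2 → C:1 H:2
  CH(C6H5) → C:7 H:6
  CH2 → C:1 H:2
  CH3 → C:1 H:3
Element totals:
  C: 13
  H: 21
  N: 1
Molecular formula: C13H21N.
  M = 13(12.011) + 21(1.008) + 14.007
    = 156.143 + 21.168 + 14.007 = 191.318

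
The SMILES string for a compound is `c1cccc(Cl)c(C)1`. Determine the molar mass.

126.58 g/mol

Atom tally by fragment:
  benzene ring core → C:6 H:6
  (− 2 ring H displaced by substituents)
  + Cl → Cl:1
  + CH3 → C:1 H:3
Element totals:
  C: 7
  H: 7
  Cl: 1
Molecular formula: C7H7Cl.
  M = 7(12.011) + 7(1.008) + 35.45
    = 84.077 + 7.056 + 35.450 = 126.583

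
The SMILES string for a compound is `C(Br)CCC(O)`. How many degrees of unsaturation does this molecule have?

Atom tally by fragment:
  BrCH2 → C:1 H:2 Br:1
  CH2 → C:1 H:2
  CH2 → C:1 H:2
  CH2OH → C:1 H:3 O:1
Element totals:
  C: 4
  H: 9
  Br: 1
  O: 1
Molecular formula: C4H9BrO.
DoU = (2C + 2 + N − H − X) / 2 = (2·4 + 2 + 0 − 9 − 1) / 2 = 0.

0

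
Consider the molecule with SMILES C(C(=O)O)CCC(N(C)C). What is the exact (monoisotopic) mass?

Atom tally by fragment:
  HOOCCH2 → C:2 H:3 O:2
  CH2 → C:1 H:2
  CH2 → C:1 H:2
  CH2N(CH3)2 → C:3 H:8 N:1
Element totals:
  C: 7
  H: 15
  N: 1
  O: 2
Molecular formula: C7H15NO2.
  M = 7(12.0) + 15(1.007825) + 14.003074 + 2(15.994915)
    = 84.000000 + 15.117375 + 14.003074 + 31.989830 = 145.110279

145.1103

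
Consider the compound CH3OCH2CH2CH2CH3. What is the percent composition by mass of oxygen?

18.15%

Atom tally by fragment:
  CH3OCH2 → C:2 H:5 O:1
  CH2 → C:1 H:2
  CH2 → C:1 H:2
  CH3 → C:1 H:3
Element totals:
  C: 5
  H: 12
  O: 1
Molecular formula: C5H12O.
Molar mass = 88.150 g/mol.
Mass from O: 1 × 15.999 = 15.999 g/mol.
%O = 15.999 / 88.150 × 100 = 18.15%.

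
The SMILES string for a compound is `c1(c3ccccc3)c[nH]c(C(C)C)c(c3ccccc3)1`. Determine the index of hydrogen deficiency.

11

Atom tally by fragment:
  pyrrole ring core → C:4 H:5 N:1
  (− 3 ring H displaced by substituents)
  + C6H5 → C:6 H:5
  + CH(CH3)2 → C:3 H:7
  + C6H5 → C:6 H:5
Element totals:
  C: 19
  H: 19
  N: 1
Molecular formula: C19H19N.
DoU = (2C + 2 + N − H − X) / 2 = (2·19 + 2 + 1 − 19 − 0) / 2 = 11.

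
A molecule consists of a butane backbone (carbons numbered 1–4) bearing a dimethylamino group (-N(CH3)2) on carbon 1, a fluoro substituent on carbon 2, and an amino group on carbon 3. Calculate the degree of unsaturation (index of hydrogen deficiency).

Atom tally by fragment:
  (CH3)2NCH2 → C:3 H:8 N:1
  CH(F) → C:1 H:1 F:1
  CH(NH2) → C:1 H:3 N:1
  CH3 → C:1 H:3
Element totals:
  C: 6
  H: 15
  F: 1
  N: 2
Molecular formula: C6H15FN2.
DoU = (2C + 2 + N − H − X) / 2 = (2·6 + 2 + 2 − 15 − 1) / 2 = 0.

0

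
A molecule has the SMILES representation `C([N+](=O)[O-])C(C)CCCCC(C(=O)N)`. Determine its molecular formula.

C9H18N2O3

Atom tally by fragment:
  O2NCH2 → C:1 H:2 N:1 O:2
  CH(CH3) → C:2 H:4
  CH2 → C:1 H:2
  CH2 → C:1 H:2
  CH2 → C:1 H:2
  CH2 → C:1 H:2
  CH2CONH2 → C:2 H:4 O:1 N:1
Element totals:
  C: 9
  H: 18
  N: 2
  O: 3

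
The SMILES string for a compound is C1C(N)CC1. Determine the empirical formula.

Atom tally by fragment:
  cyclobutane ring core → C:4 H:8
  (− 1 ring H displaced by substituents)
  + NH2 → N:1 H:2
Element totals:
  C: 4
  H: 9
  N: 1
Molecular formula: C4H9N.
gcd of subscripts (4, 9, 1) = 1, so the empirical formula equals the molecular formula.

C4H9N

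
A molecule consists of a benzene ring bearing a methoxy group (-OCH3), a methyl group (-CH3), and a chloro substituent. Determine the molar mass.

Atom tally by fragment:
  benzene ring core → C:6 H:6
  (− 3 ring H displaced by substituents)
  + OCH3 → C:1 H:3 O:1
  + CH3 → C:1 H:3
  + Cl → Cl:1
Element totals:
  C: 8
  H: 9
  Cl: 1
  O: 1
Molecular formula: C8H9ClO.
  M = 8(12.011) + 9(1.008) + 35.45 + 15.999
    = 96.088 + 9.072 + 35.450 + 15.999 = 156.609

156.61 g/mol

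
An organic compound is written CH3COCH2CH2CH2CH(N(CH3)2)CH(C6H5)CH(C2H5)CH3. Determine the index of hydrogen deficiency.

5

Element totals:
  C: 19
  H: 31
  N: 1
  O: 1
Molecular formula: C19H31NO.
DoU = (2C + 2 + N − H − X) / 2 = (2·19 + 2 + 1 − 31 − 0) / 2 = 5.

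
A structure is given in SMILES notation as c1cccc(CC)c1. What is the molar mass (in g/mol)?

106.17 g/mol

Atom tally by fragment:
  benzene ring core → C:6 H:6
  (− 1 ring H displaced by substituents)
  + C2H5 → C:2 H:5
Element totals:
  C: 8
  H: 10
Molecular formula: C8H10.
  M = 8(12.011) + 10(1.008)
    = 96.088 + 10.080 = 106.168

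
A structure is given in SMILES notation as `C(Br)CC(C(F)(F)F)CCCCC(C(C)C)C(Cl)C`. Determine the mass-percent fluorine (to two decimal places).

15.58%

Atom tally by fragment:
  BrCH2 → C:1 H:2 Br:1
  CH2 → C:1 H:2
  CH(CF3) → C:2 H:1 F:3
  CH2 → C:1 H:2
  CH2 → C:1 H:2
  CH2 → C:1 H:2
  CH2 → C:1 H:2
  CH(CH(CH3)2) → C:4 H:8
  CH(Cl) → C:1 H:1 Cl:1
  CH3 → C:1 H:3
Element totals:
  C: 14
  H: 25
  Br: 1
  Cl: 1
  F: 3
Molecular formula: C14H25BrClF3.
Molar mass = 365.702 g/mol.
Mass from F: 3 × 18.998 = 56.994 g/mol.
%F = 56.994 / 365.702 × 100 = 15.58%.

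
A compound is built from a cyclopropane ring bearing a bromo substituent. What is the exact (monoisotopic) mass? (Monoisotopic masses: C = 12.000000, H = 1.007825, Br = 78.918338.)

Atom tally by fragment:
  cyclopropane ring core → C:3 H:6
  (− 1 ring H displaced by substituents)
  + Br → Br:1
Element totals:
  C: 3
  H: 5
  Br: 1
Molecular formula: C3H5Br.
  M = 3(12.0) + 5(1.007825) + 78.918338
    = 36.000000 + 5.039125 + 78.918338 = 119.957463

119.9575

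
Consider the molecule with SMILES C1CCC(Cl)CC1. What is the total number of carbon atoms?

6

Atom tally by fragment:
  cyclohexane ring core → C:6 H:12
  (− 1 ring H displaced by substituents)
  + Cl → Cl:1
Element totals:
  C: 6
  H: 11
  Cl: 1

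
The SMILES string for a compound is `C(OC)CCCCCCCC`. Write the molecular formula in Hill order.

C10H22O

Atom tally by fragment:
  CH3OCH2 → C:2 H:5 O:1
  CH2 → C:1 H:2
  CH2 → C:1 H:2
  CH2 → C:1 H:2
  CH2 → C:1 H:2
  CH2 → C:1 H:2
  CH2 → C:1 H:2
  CH2 → C:1 H:2
  CH3 → C:1 H:3
Element totals:
  C: 10
  H: 22
  O: 1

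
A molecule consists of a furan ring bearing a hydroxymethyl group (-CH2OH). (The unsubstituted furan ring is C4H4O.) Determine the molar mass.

98.10 g/mol

Atom tally by fragment:
  furan ring core → C:4 H:4 O:1
  (− 1 ring H displaced by substituents)
  + CH2OH → C:1 H:3 O:1
Element totals:
  C: 5
  H: 6
  O: 2
Molecular formula: C5H6O2.
  M = 5(12.011) + 6(1.008) + 2(15.999)
    = 60.055 + 6.048 + 31.998 = 98.101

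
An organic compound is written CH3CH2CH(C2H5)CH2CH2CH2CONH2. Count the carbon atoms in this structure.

Element totals:
  C: 9
  H: 19
  N: 1
  O: 1

9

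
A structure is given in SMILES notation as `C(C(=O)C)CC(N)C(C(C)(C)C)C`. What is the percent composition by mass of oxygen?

Atom tally by fragment:
  CH3COCH2 → C:3 H:5 O:1
  CH2 → C:1 H:2
  CH(NH2) → C:1 H:3 N:1
  CH(C(CH3)3) → C:5 H:10
  CH3 → C:1 H:3
Element totals:
  C: 11
  H: 23
  N: 1
  O: 1
Molecular formula: C11H23NO.
Molar mass = 185.311 g/mol.
Mass from O: 1 × 15.999 = 15.999 g/mol.
%O = 15.999 / 185.311 × 100 = 8.63%.

8.63%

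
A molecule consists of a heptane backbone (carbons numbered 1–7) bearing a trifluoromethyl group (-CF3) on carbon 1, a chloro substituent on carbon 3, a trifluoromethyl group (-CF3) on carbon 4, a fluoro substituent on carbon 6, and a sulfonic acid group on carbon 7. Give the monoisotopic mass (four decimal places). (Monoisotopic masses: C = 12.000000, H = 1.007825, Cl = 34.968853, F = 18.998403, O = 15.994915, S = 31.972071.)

Atom tally by fragment:
  F3CCH2 → C:2 H:2 F:3
  CH2 → C:1 H:2
  CH(Cl) → C:1 H:1 Cl:1
  CH(CF3) → C:2 H:1 F:3
  CH2 → C:1 H:2
  CH(F) → C:1 H:1 F:1
  CH2SO3H → C:1 H:3 S:1 O:3
Element totals:
  C: 9
  H: 12
  Cl: 1
  F: 7
  O: 3
  S: 1
Molecular formula: C9H12ClF7O3S.
  M = 9(12.0) + 12(1.007825) + 34.968853 + 7(18.998403) + 3(15.994915) + 31.972071
    = 108.000000 + 12.093900 + 34.968853 + 132.988821 + 47.984745 + 31.972071 = 368.008390

368.0084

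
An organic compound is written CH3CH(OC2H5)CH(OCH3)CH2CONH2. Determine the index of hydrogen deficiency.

1

Atom tally by fragment:
  CH3 → C:1 H:3
  CH(OC2H5) → C:3 H:6 O:1
  CH(OCH3) → C:2 H:4 O:1
  CH2CONH2 → C:2 H:4 O:1 N:1
Element totals:
  C: 8
  H: 17
  N: 1
  O: 3
Molecular formula: C8H17NO3.
DoU = (2C + 2 + N − H − X) / 2 = (2·8 + 2 + 1 − 17 − 0) / 2 = 1.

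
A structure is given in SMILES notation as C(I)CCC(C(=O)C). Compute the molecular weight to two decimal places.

226.06 g/mol

Atom tally by fragment:
  ICH2 → C:1 H:2 I:1
  CH2 → C:1 H:2
  CH2 → C:1 H:2
  CH2COCH3 → C:3 H:5 O:1
Element totals:
  C: 6
  H: 11
  I: 1
  O: 1
Molecular formula: C6H11IO.
  M = 6(12.011) + 11(1.008) + 126.904 + 15.999
    = 72.066 + 11.088 + 126.904 + 15.999 = 226.057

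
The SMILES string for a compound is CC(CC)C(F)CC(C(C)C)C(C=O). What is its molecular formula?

C12H23FO

Atom tally by fragment:
  CH3 → C:1 H:3
  CH(C2H5) → C:3 H:6
  CH(F) → C:1 H:1 F:1
  CH2 → C:1 H:2
  CH(CH(CH3)2) → C:4 H:8
  CH2CHO → C:2 H:3 O:1
Element totals:
  C: 12
  H: 23
  F: 1
  O: 1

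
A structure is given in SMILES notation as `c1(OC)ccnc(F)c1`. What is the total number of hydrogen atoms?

6

Atom tally by fragment:
  pyridine ring core → C:5 H:5 N:1
  (− 2 ring H displaced by substituents)
  + OCH3 → C:1 H:3 O:1
  + F → F:1
Element totals:
  C: 6
  H: 6
  F: 1
  N: 1
  O: 1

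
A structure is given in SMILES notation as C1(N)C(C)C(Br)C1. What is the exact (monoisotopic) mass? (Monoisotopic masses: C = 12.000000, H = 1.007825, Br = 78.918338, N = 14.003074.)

162.9997

Atom tally by fragment:
  cyclobutane ring core → C:4 H:8
  (− 3 ring H displaced by substituents)
  + NH2 → N:1 H:2
  + CH3 → C:1 H:3
  + Br → Br:1
Element totals:
  C: 5
  H: 10
  Br: 1
  N: 1
Molecular formula: C5H10BrN.
  M = 5(12.0) + 10(1.007825) + 78.918338 + 14.003074
    = 60.000000 + 10.078250 + 78.918338 + 14.003074 = 162.999662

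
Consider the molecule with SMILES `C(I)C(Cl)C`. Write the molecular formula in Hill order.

C3H6ClI

Atom tally by fragment:
  ICH2 → C:1 H:2 I:1
  CH(Cl) → C:1 H:1 Cl:1
  CH3 → C:1 H:3
Element totals:
  C: 3
  H: 6
  Cl: 1
  I: 1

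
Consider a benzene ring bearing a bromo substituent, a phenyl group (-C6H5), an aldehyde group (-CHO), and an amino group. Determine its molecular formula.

C13H10BrNO

Atom tally by fragment:
  benzene ring core → C:6 H:6
  (− 4 ring H displaced by substituents)
  + Br → Br:1
  + C6H5 → C:6 H:5
  + CHO → C:1 H:1 O:1
  + NH2 → N:1 H:2
Element totals:
  C: 13
  H: 10
  Br: 1
  N: 1
  O: 1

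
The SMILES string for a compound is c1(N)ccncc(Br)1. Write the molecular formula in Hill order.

Atom tally by fragment:
  pyridine ring core → C:5 H:5 N:1
  (− 2 ring H displaced by substituents)
  + NH2 → N:1 H:2
  + Br → Br:1
Element totals:
  C: 5
  H: 5
  Br: 1
  N: 2

C5H5BrN2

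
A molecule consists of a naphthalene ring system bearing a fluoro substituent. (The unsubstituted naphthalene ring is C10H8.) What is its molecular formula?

Atom tally by fragment:
  naphthalene ring system core → C:10 H:8
  (− 1 ring H displaced by substituents)
  + F → F:1
Element totals:
  C: 10
  H: 7
  F: 1

C10H7F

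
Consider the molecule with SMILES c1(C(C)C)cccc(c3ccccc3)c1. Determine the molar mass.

196.29 g/mol

Atom tally by fragment:
  benzene ring core → C:6 H:6
  (− 2 ring H displaced by substituents)
  + CH(CH3)2 → C:3 H:7
  + C6H5 → C:6 H:5
Element totals:
  C: 15
  H: 16
Molecular formula: C15H16.
  M = 15(12.011) + 16(1.008)
    = 180.165 + 16.128 = 196.293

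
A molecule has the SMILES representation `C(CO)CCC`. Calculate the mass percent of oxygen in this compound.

Atom tally by fragment:
  HOCH2CH2 → C:2 H:5 O:1
  CH2 → C:1 H:2
  CH2 → C:1 H:2
  CH3 → C:1 H:3
Element totals:
  C: 5
  H: 12
  O: 1
Molecular formula: C5H12O.
Molar mass = 88.150 g/mol.
Mass from O: 1 × 15.999 = 15.999 g/mol.
%O = 15.999 / 88.150 × 100 = 18.15%.

18.15%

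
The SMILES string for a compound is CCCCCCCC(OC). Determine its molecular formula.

C9H20O

Atom tally by fragment:
  CH3 → C:1 H:3
  CH2 → C:1 H:2
  CH2 → C:1 H:2
  CH2 → C:1 H:2
  CH2 → C:1 H:2
  CH2 → C:1 H:2
  CH2 → C:1 H:2
  CH2OCH3 → C:2 H:5 O:1
Element totals:
  C: 9
  H: 20
  O: 1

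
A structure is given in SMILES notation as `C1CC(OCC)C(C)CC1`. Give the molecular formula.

Atom tally by fragment:
  cyclohexane ring core → C:6 H:12
  (− 2 ring H displaced by substituents)
  + OC2H5 → C:2 H:5 O:1
  + CH3 → C:1 H:3
Element totals:
  C: 9
  H: 18
  O: 1

C9H18O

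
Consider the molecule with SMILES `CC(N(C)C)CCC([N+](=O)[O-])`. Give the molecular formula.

C7H16N2O2

Atom tally by fragment:
  CH3 → C:1 H:3
  CH(N(CH3)2) → C:3 H:7 N:1
  CH2 → C:1 H:2
  CH2 → C:1 H:2
  CH2NO2 → C:1 H:2 N:1 O:2
Element totals:
  C: 7
  H: 16
  N: 2
  O: 2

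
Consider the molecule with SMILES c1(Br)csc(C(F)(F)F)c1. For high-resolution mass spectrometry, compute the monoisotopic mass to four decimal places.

Atom tally by fragment:
  thiophene ring core → C:4 H:4 S:1
  (− 2 ring H displaced by substituents)
  + Br → Br:1
  + CF3 → C:1 F:3
Element totals:
  C: 5
  H: 2
  Br: 1
  F: 3
  S: 1
Molecular formula: C5H2BrF3S.
  M = 5(12.0) + 2(1.007825) + 78.918338 + 3(18.998403) + 31.972071
    = 60.000000 + 2.015650 + 78.918338 + 56.995209 + 31.972071 = 229.901268

229.9013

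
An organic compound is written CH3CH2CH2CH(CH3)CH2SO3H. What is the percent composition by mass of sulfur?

19.29%

Atom tally by fragment:
  CH3 → C:1 H:3
  CH2 → C:1 H:2
  CH2 → C:1 H:2
  CH(CH3) → C:2 H:4
  CH2SO3H → C:1 H:3 S:1 O:3
Element totals:
  C: 6
  H: 14
  O: 3
  S: 1
Molecular formula: C6H14O3S.
Molar mass = 166.235 g/mol.
Mass from S: 1 × 32.06 = 32.060 g/mol.
%S = 32.060 / 166.235 × 100 = 19.29%.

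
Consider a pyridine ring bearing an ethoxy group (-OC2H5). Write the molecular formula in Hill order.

Atom tally by fragment:
  pyridine ring core → C:5 H:5 N:1
  (− 1 ring H displaced by substituents)
  + OC2H5 → C:2 H:5 O:1
Element totals:
  C: 7
  H: 9
  N: 1
  O: 1

C7H9NO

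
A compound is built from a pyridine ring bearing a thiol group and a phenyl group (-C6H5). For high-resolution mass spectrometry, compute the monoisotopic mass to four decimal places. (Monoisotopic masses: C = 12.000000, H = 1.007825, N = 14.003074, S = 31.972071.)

187.0456

Atom tally by fragment:
  pyridine ring core → C:5 H:5 N:1
  (− 2 ring H displaced by substituents)
  + SH → S:1 H:1
  + C6H5 → C:6 H:5
Element totals:
  C: 11
  H: 9
  N: 1
  S: 1
Molecular formula: C11H9NS.
  M = 11(12.0) + 9(1.007825) + 14.003074 + 31.972071
    = 132.000000 + 9.070425 + 14.003074 + 31.972071 = 187.045570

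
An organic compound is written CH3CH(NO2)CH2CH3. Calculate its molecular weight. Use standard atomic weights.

103.12 g/mol

Atom tally by fragment:
  CH3 → C:1 H:3
  CH(NO2) → C:1 H:1 N:1 O:2
  CH2 → C:1 H:2
  CH3 → C:1 H:3
Element totals:
  C: 4
  H: 9
  N: 1
  O: 2
Molecular formula: C4H9NO2.
  M = 4(12.011) + 9(1.008) + 14.007 + 2(15.999)
    = 48.044 + 9.072 + 14.007 + 31.998 = 103.121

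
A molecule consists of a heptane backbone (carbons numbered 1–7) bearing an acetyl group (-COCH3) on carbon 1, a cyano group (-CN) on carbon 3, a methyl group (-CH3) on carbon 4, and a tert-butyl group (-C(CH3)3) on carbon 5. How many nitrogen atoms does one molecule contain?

Atom tally by fragment:
  CH3COCH2 → C:3 H:5 O:1
  CH2 → C:1 H:2
  CH(CN) → C:2 H:1 N:1
  CH(CH3) → C:2 H:4
  CH(C(CH3)3) → C:5 H:10
  CH2 → C:1 H:2
  CH3 → C:1 H:3
Element totals:
  C: 15
  H: 27
  N: 1
  O: 1

1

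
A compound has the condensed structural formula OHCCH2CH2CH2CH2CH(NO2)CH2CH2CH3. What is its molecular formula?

C9H17NO3

Atom tally by fragment:
  OHCCH2 → C:2 H:3 O:1
  CH2 → C:1 H:2
  CH2 → C:1 H:2
  CH2 → C:1 H:2
  CH(NO2) → C:1 H:1 N:1 O:2
  CH2 → C:1 H:2
  CH2 → C:1 H:2
  CH3 → C:1 H:3
Element totals:
  C: 9
  H: 17
  N: 1
  O: 3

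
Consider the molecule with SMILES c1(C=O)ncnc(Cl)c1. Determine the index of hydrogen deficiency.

5

Atom tally by fragment:
  pyrimidine ring core → C:4 H:4 N:2
  (− 2 ring H displaced by substituents)
  + CHO → C:1 H:1 O:1
  + Cl → Cl:1
Element totals:
  C: 5
  H: 3
  Cl: 1
  N: 2
  O: 1
Molecular formula: C5H3ClN2O.
DoU = (2C + 2 + N − H − X) / 2 = (2·5 + 2 + 2 − 3 − 1) / 2 = 5.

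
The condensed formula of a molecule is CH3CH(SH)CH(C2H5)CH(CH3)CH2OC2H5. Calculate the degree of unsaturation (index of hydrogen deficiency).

0

Atom tally by fragment:
  CH3 → C:1 H:3
  CH(SH) → C:1 H:2 S:1
  CH(C2H5) → C:3 H:6
  CH(CH3) → C:2 H:4
  CH2OC2H5 → C:3 H:7 O:1
Element totals:
  C: 10
  H: 22
  O: 1
  S: 1
Molecular formula: C10H22OS.
DoU = (2C + 2 + N − H − X) / 2 = (2·10 + 2 + 0 − 22 − 0) / 2 = 0.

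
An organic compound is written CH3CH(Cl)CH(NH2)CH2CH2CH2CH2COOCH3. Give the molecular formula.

C9H18ClNO2

Element totals:
  C: 9
  H: 18
  Cl: 1
  N: 1
  O: 2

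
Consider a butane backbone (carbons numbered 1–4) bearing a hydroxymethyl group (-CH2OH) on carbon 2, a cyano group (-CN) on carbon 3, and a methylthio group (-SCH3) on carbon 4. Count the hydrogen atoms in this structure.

Atom tally by fragment:
  CH3 → C:1 H:3
  CH(CH2OH) → C:2 H:4 O:1
  CH(CN) → C:2 H:1 N:1
  CH2SCH3 → C:2 H:5 S:1
Element totals:
  C: 7
  H: 13
  N: 1
  O: 1
  S: 1

13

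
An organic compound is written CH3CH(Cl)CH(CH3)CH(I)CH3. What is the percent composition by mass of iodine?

51.48%

Atom tally by fragment:
  CH3 → C:1 H:3
  CH(Cl) → C:1 H:1 Cl:1
  CH(CH3) → C:2 H:4
  CH(I) → C:1 H:1 I:1
  CH3 → C:1 H:3
Element totals:
  C: 6
  H: 12
  Cl: 1
  I: 1
Molecular formula: C6H12ClI.
Molar mass = 246.516 g/mol.
Mass from I: 1 × 126.904 = 126.904 g/mol.
%I = 126.904 / 246.516 × 100 = 51.48%.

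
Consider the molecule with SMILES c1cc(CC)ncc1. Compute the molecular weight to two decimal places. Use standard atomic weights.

107.16 g/mol

Atom tally by fragment:
  pyridine ring core → C:5 H:5 N:1
  (− 1 ring H displaced by substituents)
  + C2H5 → C:2 H:5
Element totals:
  C: 7
  H: 9
  N: 1
Molecular formula: C7H9N.
  M = 7(12.011) + 9(1.008) + 14.007
    = 84.077 + 9.072 + 14.007 = 107.156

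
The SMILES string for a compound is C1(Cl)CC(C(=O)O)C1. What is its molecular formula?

Atom tally by fragment:
  cyclobutane ring core → C:4 H:8
  (− 2 ring H displaced by substituents)
  + Cl → Cl:1
  + COOH → C:1 H:1 O:2
Element totals:
  C: 5
  H: 7
  Cl: 1
  O: 2

C5H7ClO2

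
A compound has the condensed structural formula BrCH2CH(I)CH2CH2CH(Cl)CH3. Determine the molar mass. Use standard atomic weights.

Atom tally by fragment:
  BrCH2 → C:1 H:2 Br:1
  CH(I) → C:1 H:1 I:1
  CH2 → C:1 H:2
  CH2 → C:1 H:2
  CH(Cl) → C:1 H:1 Cl:1
  CH3 → C:1 H:3
Element totals:
  C: 6
  H: 11
  Br: 1
  Cl: 1
  I: 1
Molecular formula: C6H11BrClI.
  M = 6(12.011) + 11(1.008) + 79.904 + 35.45 + 126.904
    = 72.066 + 11.088 + 79.904 + 35.450 + 126.904 = 325.412

325.41 g/mol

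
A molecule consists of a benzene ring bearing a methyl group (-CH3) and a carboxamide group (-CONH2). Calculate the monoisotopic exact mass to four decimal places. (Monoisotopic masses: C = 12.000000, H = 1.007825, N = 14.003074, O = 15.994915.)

Atom tally by fragment:
  benzene ring core → C:6 H:6
  (− 2 ring H displaced by substituents)
  + CH3 → C:1 H:3
  + CONH2 → C:1 H:2 O:1 N:1
Element totals:
  C: 8
  H: 9
  N: 1
  O: 1
Molecular formula: C8H9NO.
  M = 8(12.0) + 9(1.007825) + 14.003074 + 15.994915
    = 96.000000 + 9.070425 + 14.003074 + 15.994915 = 135.068414

135.0684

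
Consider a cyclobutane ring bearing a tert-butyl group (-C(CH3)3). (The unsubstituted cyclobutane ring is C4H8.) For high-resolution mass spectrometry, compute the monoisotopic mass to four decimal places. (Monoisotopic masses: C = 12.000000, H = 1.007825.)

112.1252

Atom tally by fragment:
  cyclobutane ring core → C:4 H:8
  (− 1 ring H displaced by substituents)
  + C(CH3)3 → C:4 H:9
Element totals:
  C: 8
  H: 16
Molecular formula: C8H16.
  M = 8(12.0) + 16(1.007825)
    = 96.000000 + 16.125200 = 112.125200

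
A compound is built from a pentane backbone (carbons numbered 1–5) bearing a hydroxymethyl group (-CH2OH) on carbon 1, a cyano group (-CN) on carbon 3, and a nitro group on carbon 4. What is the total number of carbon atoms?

Atom tally by fragment:
  HOCH2CH2 → C:2 H:5 O:1
  CH2 → C:1 H:2
  CH(CN) → C:2 H:1 N:1
  CH(NO2) → C:1 H:1 N:1 O:2
  CH3 → C:1 H:3
Element totals:
  C: 7
  H: 12
  N: 2
  O: 3

7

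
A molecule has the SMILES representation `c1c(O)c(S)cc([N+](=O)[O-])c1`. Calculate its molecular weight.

Atom tally by fragment:
  benzene ring core → C:6 H:6
  (− 3 ring H displaced by substituents)
  + OH → O:1 H:1
  + SH → S:1 H:1
  + NO2 → N:1 O:2
Element totals:
  C: 6
  H: 5
  N: 1
  O: 3
  S: 1
Molecular formula: C6H5NO3S.
  M = 6(12.011) + 5(1.008) + 14.007 + 3(15.999) + 32.06
    = 72.066 + 5.040 + 14.007 + 47.997 + 32.060 = 171.170

171.17 g/mol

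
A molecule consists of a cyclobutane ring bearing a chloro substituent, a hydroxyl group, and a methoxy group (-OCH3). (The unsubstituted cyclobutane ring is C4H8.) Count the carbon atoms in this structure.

5

Atom tally by fragment:
  cyclobutane ring core → C:4 H:8
  (− 3 ring H displaced by substituents)
  + Cl → Cl:1
  + OH → O:1 H:1
  + OCH3 → C:1 H:3 O:1
Element totals:
  C: 5
  H: 9
  Cl: 1
  O: 2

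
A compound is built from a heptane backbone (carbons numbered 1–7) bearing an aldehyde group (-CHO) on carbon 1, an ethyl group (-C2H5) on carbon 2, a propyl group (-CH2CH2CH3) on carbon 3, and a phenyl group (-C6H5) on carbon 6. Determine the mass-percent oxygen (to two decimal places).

Atom tally by fragment:
  OHCCH2 → C:2 H:3 O:1
  CH(C2H5) → C:3 H:6
  CH(CH2CH2CH3) → C:4 H:8
  CH2 → C:1 H:2
  CH2 → C:1 H:2
  CH(C6H5) → C:7 H:6
  CH3 → C:1 H:3
Element totals:
  C: 19
  H: 30
  O: 1
Molecular formula: C19H30O.
Molar mass = 274.448 g/mol.
Mass from O: 1 × 15.999 = 15.999 g/mol.
%O = 15.999 / 274.448 × 100 = 5.83%.

5.83%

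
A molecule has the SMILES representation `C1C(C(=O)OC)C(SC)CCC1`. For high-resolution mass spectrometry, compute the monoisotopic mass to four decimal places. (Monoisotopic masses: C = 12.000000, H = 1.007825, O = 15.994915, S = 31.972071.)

Atom tally by fragment:
  cyclohexane ring core → C:6 H:12
  (− 2 ring H displaced by substituents)
  + COOCH3 → C:2 H:3 O:2
  + SCH3 → C:1 H:3 S:1
Element totals:
  C: 9
  H: 16
  O: 2
  S: 1
Molecular formula: C9H16O2S.
  M = 9(12.0) + 16(1.007825) + 2(15.994915) + 31.972071
    = 108.000000 + 16.125200 + 31.989830 + 31.972071 = 188.087101

188.0871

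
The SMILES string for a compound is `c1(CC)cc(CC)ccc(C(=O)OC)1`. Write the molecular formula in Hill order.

Atom tally by fragment:
  benzene ring core → C:6 H:6
  (− 3 ring H displaced by substituents)
  + C2H5 → C:2 H:5
  + C2H5 → C:2 H:5
  + COOCH3 → C:2 H:3 O:2
Element totals:
  C: 12
  H: 16
  O: 2

C12H16O2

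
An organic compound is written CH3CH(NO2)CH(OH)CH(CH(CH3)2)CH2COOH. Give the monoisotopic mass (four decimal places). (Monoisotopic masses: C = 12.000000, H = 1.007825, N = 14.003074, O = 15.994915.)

Atom tally by fragment:
  CH3 → C:1 H:3
  CH(NO2) → C:1 H:1 N:1 O:2
  CH(OH) → C:1 H:2 O:1
  CH(CH(CH3)2) → C:4 H:8
  CH2COOH → C:2 H:3 O:2
Element totals:
  C: 9
  H: 17
  N: 1
  O: 5
Molecular formula: C9H17NO5.
  M = 9(12.0) + 17(1.007825) + 14.003074 + 5(15.994915)
    = 108.000000 + 17.133025 + 14.003074 + 79.974575 = 219.110674

219.1107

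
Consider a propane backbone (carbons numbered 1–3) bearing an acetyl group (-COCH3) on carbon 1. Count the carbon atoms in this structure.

5

Atom tally by fragment:
  CH3COCH2 → C:3 H:5 O:1
  CH2 → C:1 H:2
  CH3 → C:1 H:3
Element totals:
  C: 5
  H: 10
  O: 1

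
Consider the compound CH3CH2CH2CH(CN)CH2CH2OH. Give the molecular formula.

Atom tally by fragment:
  CH3 → C:1 H:3
  CH2 → C:1 H:2
  CH2 → C:1 H:2
  CH(CN) → C:2 H:1 N:1
  CH2CH2OH → C:2 H:5 O:1
Element totals:
  C: 7
  H: 13
  N: 1
  O: 1

C7H13NO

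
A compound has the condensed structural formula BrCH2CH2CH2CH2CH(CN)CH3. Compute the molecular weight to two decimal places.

190.08 g/mol

Atom tally by fragment:
  BrCH2 → C:1 H:2 Br:1
  CH2 → C:1 H:2
  CH2 → C:1 H:2
  CH2 → C:1 H:2
  CH(CN) → C:2 H:1 N:1
  CH3 → C:1 H:3
Element totals:
  C: 7
  H: 12
  Br: 1
  N: 1
Molecular formula: C7H12BrN.
  M = 7(12.011) + 12(1.008) + 79.904 + 14.007
    = 84.077 + 12.096 + 79.904 + 14.007 = 190.084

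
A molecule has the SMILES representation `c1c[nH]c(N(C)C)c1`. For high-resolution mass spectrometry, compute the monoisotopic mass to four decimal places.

Atom tally by fragment:
  pyrrole ring core → C:4 H:5 N:1
  (− 1 ring H displaced by substituents)
  + N(CH3)2 → N:1 C:2 H:6
Element totals:
  C: 6
  H: 10
  N: 2
Molecular formula: C6H10N2.
  M = 6(12.0) + 10(1.007825) + 2(14.003074)
    = 72.000000 + 10.078250 + 28.006148 = 110.084398

110.0844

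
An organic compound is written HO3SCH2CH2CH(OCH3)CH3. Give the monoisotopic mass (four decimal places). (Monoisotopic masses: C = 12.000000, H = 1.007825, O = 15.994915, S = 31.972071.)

168.0456

Atom tally by fragment:
  HO3SCH2 → C:1 H:3 S:1 O:3
  CH2 → C:1 H:2
  CH(OCH3) → C:2 H:4 O:1
  CH3 → C:1 H:3
Element totals:
  C: 5
  H: 12
  O: 4
  S: 1
Molecular formula: C5H12O4S.
  M = 5(12.0) + 12(1.007825) + 4(15.994915) + 31.972071
    = 60.000000 + 12.093900 + 63.979660 + 31.972071 = 168.045631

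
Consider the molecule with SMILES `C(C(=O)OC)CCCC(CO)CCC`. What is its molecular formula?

Atom tally by fragment:
  CH3OOCCH2 → C:3 H:5 O:2
  CH2 → C:1 H:2
  CH2 → C:1 H:2
  CH2 → C:1 H:2
  CH(CH2OH) → C:2 H:4 O:1
  CH2 → C:1 H:2
  CH2 → C:1 H:2
  CH3 → C:1 H:3
Element totals:
  C: 11
  H: 22
  O: 3

C11H22O3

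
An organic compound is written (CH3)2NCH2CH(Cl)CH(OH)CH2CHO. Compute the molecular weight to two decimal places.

179.64 g/mol

Atom tally by fragment:
  (CH3)2NCH2 → C:3 H:8 N:1
  CH(Cl) → C:1 H:1 Cl:1
  CH(OH) → C:1 H:2 O:1
  CH2CHO → C:2 H:3 O:1
Element totals:
  C: 7
  H: 14
  Cl: 1
  N: 1
  O: 2
Molecular formula: C7H14ClNO2.
  M = 7(12.011) + 14(1.008) + 35.45 + 14.007 + 2(15.999)
    = 84.077 + 14.112 + 35.450 + 14.007 + 31.998 = 179.644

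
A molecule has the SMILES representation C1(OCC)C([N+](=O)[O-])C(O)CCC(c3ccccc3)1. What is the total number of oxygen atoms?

Atom tally by fragment:
  cyclohexane ring core → C:6 H:12
  (− 4 ring H displaced by substituents)
  + OC2H5 → C:2 H:5 O:1
  + NO2 → N:1 O:2
  + OH → O:1 H:1
  + C6H5 → C:6 H:5
Element totals:
  C: 14
  H: 19
  N: 1
  O: 4

4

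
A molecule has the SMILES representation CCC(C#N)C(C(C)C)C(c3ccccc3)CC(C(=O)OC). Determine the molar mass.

301.43 g/mol

Atom tally by fragment:
  CH3 → C:1 H:3
  CH2 → C:1 H:2
  CH(CN) → C:2 H:1 N:1
  CH(CH(CH3)2) → C:4 H:8
  CH(C6H5) → C:7 H:6
  CH2 → C:1 H:2
  CH2COOCH3 → C:3 H:5 O:2
Element totals:
  C: 19
  H: 27
  N: 1
  O: 2
Molecular formula: C19H27NO2.
  M = 19(12.011) + 27(1.008) + 14.007 + 2(15.999)
    = 228.209 + 27.216 + 14.007 + 31.998 = 301.430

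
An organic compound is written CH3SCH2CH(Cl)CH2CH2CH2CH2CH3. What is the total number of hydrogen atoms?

17

Element totals:
  C: 8
  H: 17
  Cl: 1
  S: 1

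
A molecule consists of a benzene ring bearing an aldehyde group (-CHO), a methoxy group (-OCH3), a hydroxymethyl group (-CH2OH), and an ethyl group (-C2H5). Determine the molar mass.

194.23 g/mol

Atom tally by fragment:
  benzene ring core → C:6 H:6
  (− 4 ring H displaced by substituents)
  + CHO → C:1 H:1 O:1
  + OCH3 → C:1 H:3 O:1
  + CH2OH → C:1 H:3 O:1
  + C2H5 → C:2 H:5
Element totals:
  C: 11
  H: 14
  O: 3
Molecular formula: C11H14O3.
  M = 11(12.011) + 14(1.008) + 3(15.999)
    = 132.121 + 14.112 + 47.997 = 194.230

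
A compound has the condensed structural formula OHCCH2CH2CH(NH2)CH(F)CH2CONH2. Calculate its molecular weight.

176.19 g/mol

Element totals:
  C: 7
  H: 13
  F: 1
  N: 2
  O: 2
Molecular formula: C7H13FN2O2.
  M = 7(12.011) + 13(1.008) + 18.998 + 2(14.007) + 2(15.999)
    = 84.077 + 13.104 + 18.998 + 28.014 + 31.998 = 176.191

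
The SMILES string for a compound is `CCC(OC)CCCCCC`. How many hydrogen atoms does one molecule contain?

Atom tally by fragment:
  CH3 → C:1 H:3
  CH2 → C:1 H:2
  CH(OCH3) → C:2 H:4 O:1
  CH2 → C:1 H:2
  CH2 → C:1 H:2
  CH2 → C:1 H:2
  CH2 → C:1 H:2
  CH2 → C:1 H:2
  CH3 → C:1 H:3
Element totals:
  C: 10
  H: 22
  O: 1

22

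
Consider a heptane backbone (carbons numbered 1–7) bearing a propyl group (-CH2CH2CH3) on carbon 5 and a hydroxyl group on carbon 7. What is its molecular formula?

Atom tally by fragment:
  CH3 → C:1 H:3
  CH2 → C:1 H:2
  CH2 → C:1 H:2
  CH2 → C:1 H:2
  CH(CH2CH2CH3) → C:4 H:8
  CH2 → C:1 H:2
  CH2OH → C:1 H:3 O:1
Element totals:
  C: 10
  H: 22
  O: 1

C10H22O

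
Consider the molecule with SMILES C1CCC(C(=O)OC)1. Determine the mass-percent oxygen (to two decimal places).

28.03%

Atom tally by fragment:
  cyclobutane ring core → C:4 H:8
  (− 1 ring H displaced by substituents)
  + COOCH3 → C:2 H:3 O:2
Element totals:
  C: 6
  H: 10
  O: 2
Molecular formula: C6H10O2.
Molar mass = 114.144 g/mol.
Mass from O: 2 × 15.999 = 31.998 g/mol.
%O = 31.998 / 114.144 × 100 = 28.03%.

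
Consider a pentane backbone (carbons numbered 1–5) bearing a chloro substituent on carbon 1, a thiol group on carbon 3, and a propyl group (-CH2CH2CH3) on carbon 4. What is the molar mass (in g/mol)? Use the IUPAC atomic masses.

Atom tally by fragment:
  ClCH2 → C:1 H:2 Cl:1
  CH2 → C:1 H:2
  CH(SH) → C:1 H:2 S:1
  CH(CH2CH2CH3) → C:4 H:8
  CH3 → C:1 H:3
Element totals:
  C: 8
  H: 17
  Cl: 1
  S: 1
Molecular formula: C8H17ClS.
  M = 8(12.011) + 17(1.008) + 35.45 + 32.06
    = 96.088 + 17.136 + 35.450 + 32.060 = 180.734

180.73 g/mol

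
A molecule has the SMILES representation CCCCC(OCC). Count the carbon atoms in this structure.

7

Atom tally by fragment:
  CH3 → C:1 H:3
  CH2 → C:1 H:2
  CH2 → C:1 H:2
  CH2 → C:1 H:2
  CH2OC2H5 → C:3 H:7 O:1
Element totals:
  C: 7
  H: 16
  O: 1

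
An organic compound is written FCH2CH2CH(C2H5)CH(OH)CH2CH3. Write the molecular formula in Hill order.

C8H17FO

Element totals:
  C: 8
  H: 17
  F: 1
  O: 1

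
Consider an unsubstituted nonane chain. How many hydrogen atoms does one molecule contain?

20

Atom tally by fragment:
  CH3 → C:1 H:3
  CH2 → C:1 H:2
  CH2 → C:1 H:2
  CH2 → C:1 H:2
  CH2 → C:1 H:2
  CH2 → C:1 H:2
  CH2 → C:1 H:2
  CH2 → C:1 H:2
  CH3 → C:1 H:3
Element totals:
  C: 9
  H: 20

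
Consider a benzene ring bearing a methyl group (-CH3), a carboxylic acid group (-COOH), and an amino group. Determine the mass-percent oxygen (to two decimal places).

21.17%

Atom tally by fragment:
  benzene ring core → C:6 H:6
  (− 3 ring H displaced by substituents)
  + CH3 → C:1 H:3
  + COOH → C:1 H:1 O:2
  + NH2 → N:1 H:2
Element totals:
  C: 8
  H: 9
  N: 1
  O: 2
Molecular formula: C8H9NO2.
Molar mass = 151.165 g/mol.
Mass from O: 2 × 15.999 = 31.998 g/mol.
%O = 31.998 / 151.165 × 100 = 21.17%.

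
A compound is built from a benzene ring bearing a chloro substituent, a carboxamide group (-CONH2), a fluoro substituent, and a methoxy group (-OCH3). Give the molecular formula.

Atom tally by fragment:
  benzene ring core → C:6 H:6
  (− 4 ring H displaced by substituents)
  + Cl → Cl:1
  + CONH2 → C:1 H:2 O:1 N:1
  + F → F:1
  + OCH3 → C:1 H:3 O:1
Element totals:
  C: 8
  H: 7
  Cl: 1
  F: 1
  N: 1
  O: 2

C8H7ClFNO2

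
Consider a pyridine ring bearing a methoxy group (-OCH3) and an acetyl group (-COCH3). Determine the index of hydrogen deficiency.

5

Atom tally by fragment:
  pyridine ring core → C:5 H:5 N:1
  (− 2 ring H displaced by substituents)
  + OCH3 → C:1 H:3 O:1
  + COCH3 → C:2 H:3 O:1
Element totals:
  C: 8
  H: 9
  N: 1
  O: 2
Molecular formula: C8H9NO2.
DoU = (2C + 2 + N − H − X) / 2 = (2·8 + 2 + 1 − 9 − 0) / 2 = 5.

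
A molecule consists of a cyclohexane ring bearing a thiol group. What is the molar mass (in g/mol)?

116.22 g/mol

Atom tally by fragment:
  cyclohexane ring core → C:6 H:12
  (− 1 ring H displaced by substituents)
  + SH → S:1 H:1
Element totals:
  C: 6
  H: 12
  S: 1
Molecular formula: C6H12S.
  M = 6(12.011) + 12(1.008) + 32.06
    = 72.066 + 12.096 + 32.060 = 116.222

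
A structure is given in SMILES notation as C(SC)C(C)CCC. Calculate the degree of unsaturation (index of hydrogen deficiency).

Atom tally by fragment:
  CH3SCH2 → C:2 H:5 S:1
  CH(CH3) → C:2 H:4
  CH2 → C:1 H:2
  CH2 → C:1 H:2
  CH3 → C:1 H:3
Element totals:
  C: 7
  H: 16
  S: 1
Molecular formula: C7H16S.
DoU = (2C + 2 + N − H − X) / 2 = (2·7 + 2 + 0 − 16 − 0) / 2 = 0.

0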